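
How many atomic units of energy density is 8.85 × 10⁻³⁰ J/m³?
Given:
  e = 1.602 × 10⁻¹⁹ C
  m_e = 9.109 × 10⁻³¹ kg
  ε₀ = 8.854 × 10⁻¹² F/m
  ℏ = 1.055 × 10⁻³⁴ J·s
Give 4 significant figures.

3.021 × 10⁻⁴³

atomic unit of energy density: u_au = E_h/a₀³ = m_e⁴e¹⁰/((4πε₀)⁵ℏ⁸) = 2.929 × 10¹³ J/m³.
8.85 × 10⁻³⁰ / 2.929 × 10¹³ = 3.021 × 10⁻⁴³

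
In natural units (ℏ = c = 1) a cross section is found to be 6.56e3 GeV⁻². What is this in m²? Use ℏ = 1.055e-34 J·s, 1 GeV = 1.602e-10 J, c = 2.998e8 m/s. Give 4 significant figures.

Area is [L]² = [E]⁻²·(ℏc)²; restore (ℏc)².
1 GeV⁻² → (ℏc)² × (1 GeV in J)⁻² = 3.898e-32 m².
Result: 6.56e3 × 3.898e-32 = 2.557e-28 m².

2.557e-28 m²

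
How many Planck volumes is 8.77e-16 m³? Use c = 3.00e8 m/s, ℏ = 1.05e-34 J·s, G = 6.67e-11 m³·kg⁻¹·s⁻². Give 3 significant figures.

2.10e89

Planck volume: V_P = (ℏG/c³)^(3/2) = 4.18e-105 m³.
8.77e-16 / 4.18e-105 = 2.10e89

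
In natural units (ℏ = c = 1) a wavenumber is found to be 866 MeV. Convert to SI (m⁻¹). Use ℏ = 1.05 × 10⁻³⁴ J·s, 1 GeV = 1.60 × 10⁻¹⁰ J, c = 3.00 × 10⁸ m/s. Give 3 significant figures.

4.40 × 10¹⁵ m⁻¹

Inverse length is [E]/(ℏc).
1 GeV → 1/(ℏc) × (1 GeV in J) = 5.08 × 10¹⁵ m⁻¹.
Convert the energy scale: 866 MeV = 0.866 GeV.
Result: 0.866 × 5.08 × 10¹⁵ = 4.40 × 10¹⁵ m⁻¹.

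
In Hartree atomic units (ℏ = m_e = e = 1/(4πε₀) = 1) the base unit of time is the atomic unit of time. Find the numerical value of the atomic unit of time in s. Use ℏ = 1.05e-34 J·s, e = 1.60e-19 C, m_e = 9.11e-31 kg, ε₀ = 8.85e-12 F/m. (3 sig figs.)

2.40e-17 s

τ_au = (4πε₀)²ℏ³/(m_e e⁴)
E_h = 4.38e-18 J
ℏ/E_h = 2.40e-17 s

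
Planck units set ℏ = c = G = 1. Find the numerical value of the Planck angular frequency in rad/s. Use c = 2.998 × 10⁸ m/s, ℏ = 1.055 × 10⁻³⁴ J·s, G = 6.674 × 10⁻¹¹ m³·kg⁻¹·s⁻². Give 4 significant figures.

1.855 × 10⁴³ rad/s

Dimensional analysis gives ω_P = √(c⁵/(ℏG)).
  = √(3.440 × 10⁸⁶)
  = 1.855 × 10⁴³ rad/s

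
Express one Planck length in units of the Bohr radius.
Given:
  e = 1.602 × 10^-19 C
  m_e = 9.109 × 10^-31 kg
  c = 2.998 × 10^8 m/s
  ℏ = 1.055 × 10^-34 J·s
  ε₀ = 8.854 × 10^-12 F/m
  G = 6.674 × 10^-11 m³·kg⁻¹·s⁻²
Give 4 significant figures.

Planck length: ℓ_P = √(ℏG/c³) = 1.616 × 10^-35 m
Bohr radius: a₀ = 4πε₀ℏ²/(m_e e²) = 5.297 × 10^-11 m
ratio = 1.616 × 10^-35 / 5.297 × 10^-11 = 3.051 × 10^-25

3.051 × 10^-25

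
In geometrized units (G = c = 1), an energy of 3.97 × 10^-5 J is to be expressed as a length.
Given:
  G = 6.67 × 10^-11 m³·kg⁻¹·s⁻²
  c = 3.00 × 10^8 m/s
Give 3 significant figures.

3.27 × 10^-49 m

Energy → length via G/c⁴.
3.97 × 10^-5 J × (G/c⁴) = 3.27 × 10^-49 m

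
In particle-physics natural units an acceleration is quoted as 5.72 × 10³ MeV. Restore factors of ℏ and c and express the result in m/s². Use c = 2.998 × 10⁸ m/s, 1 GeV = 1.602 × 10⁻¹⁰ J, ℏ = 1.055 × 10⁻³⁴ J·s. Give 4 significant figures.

Acceleration is [L]/[T]² = c·[E]/ℏ.
1 GeV → c/ℏ × (1 GeV in J) = 4.552 × 10³² m/s².
Convert the energy scale: 5.72 × 10³ MeV = 5.72 GeV.
Result: 5.72 × 4.552 × 10³² = 2.604 × 10³³ m/s².

2.604 × 10³³ m/s²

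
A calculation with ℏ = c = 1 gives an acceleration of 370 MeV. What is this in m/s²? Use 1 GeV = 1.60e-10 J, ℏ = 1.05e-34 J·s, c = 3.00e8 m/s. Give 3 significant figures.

Acceleration is [L]/[T]² = c·[E]/ℏ.
1 GeV → c/ℏ × (1 GeV in J) = 4.57e32 m/s².
Convert the energy scale: 370 MeV = 0.370 GeV.
Result: 0.370 × 4.57e32 = 1.69e32 m/s².

1.69e32 m/s²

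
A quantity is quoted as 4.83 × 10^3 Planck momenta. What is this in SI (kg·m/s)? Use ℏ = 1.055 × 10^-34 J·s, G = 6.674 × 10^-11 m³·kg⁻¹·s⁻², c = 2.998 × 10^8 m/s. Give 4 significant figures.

3.152 × 10^4 kg·m/s

One Planck momentum: p_P = √(ℏc³/G) = 6.527 kg·m/s.
4.83 × 10^3 × 6.527 kg·m/s = 3.152 × 10^4 kg·m/s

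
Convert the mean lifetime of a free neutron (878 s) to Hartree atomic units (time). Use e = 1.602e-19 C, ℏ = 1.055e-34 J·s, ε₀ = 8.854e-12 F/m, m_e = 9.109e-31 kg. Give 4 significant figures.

atomic unit of time: τ_au = (4πε₀)²ℏ³/(m_e e⁴) = 2.423e-17 s.
878 / 2.423e-17 = 3.624e19

3.624e19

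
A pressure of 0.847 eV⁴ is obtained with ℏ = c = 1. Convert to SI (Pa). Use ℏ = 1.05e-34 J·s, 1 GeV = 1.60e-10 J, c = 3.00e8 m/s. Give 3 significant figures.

17.8 Pa

Pressure is [E]/[L]³ = [E]⁴/(ℏc)³.
1 GeV⁴ → 1/(ℏc)³ × (1 GeV in J)⁴ = 2.10e37 Pa.
Convert the energy scale: 0.847 eV⁴ = 8.47e-37 GeV⁴.
Result: 8.47e-37 × 2.10e37 = 17.8 Pa.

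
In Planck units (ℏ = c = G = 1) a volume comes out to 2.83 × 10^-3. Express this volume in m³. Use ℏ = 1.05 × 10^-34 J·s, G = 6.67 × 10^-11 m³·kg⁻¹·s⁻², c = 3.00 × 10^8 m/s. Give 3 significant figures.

One Planck volume: V_P = (ℏG/c³)^(3/2) = 4.18 × 10^-105 m³.
2.83 × 10^-3 × 4.18 × 10^-105 m³ = 1.18 × 10^-107 m³

1.18 × 10^-107 m³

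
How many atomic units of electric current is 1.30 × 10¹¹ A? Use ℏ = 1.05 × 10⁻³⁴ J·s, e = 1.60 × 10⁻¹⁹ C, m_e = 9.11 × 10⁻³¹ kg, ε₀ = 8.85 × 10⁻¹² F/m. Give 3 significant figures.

atomic unit of electric current: I_au = e E_h/ℏ = m_e e⁵/((4πε₀)²ℏ³) = 6.67 × 10⁻³ A.
1.30 × 10¹¹ / 6.67 × 10⁻³ = 1.95 × 10¹³

1.95 × 10¹³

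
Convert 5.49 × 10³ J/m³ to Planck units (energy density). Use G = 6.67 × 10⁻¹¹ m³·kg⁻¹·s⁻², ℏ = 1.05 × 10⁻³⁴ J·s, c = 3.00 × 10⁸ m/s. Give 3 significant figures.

Planck energy density: u_P = c⁷/(ℏG²) = 4.68 × 10¹¹³ J/m³.
5.49 × 10³ / 4.68 × 10¹¹³ = 1.17 × 10⁻¹¹⁰

1.17 × 10⁻¹¹⁰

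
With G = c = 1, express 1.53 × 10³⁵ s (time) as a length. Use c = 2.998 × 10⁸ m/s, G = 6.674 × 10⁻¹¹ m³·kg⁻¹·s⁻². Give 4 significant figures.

4.587 × 10⁴³ m

Time → length via c.
1.53 × 10³⁵ s × (c) = 4.587 × 10⁴³ m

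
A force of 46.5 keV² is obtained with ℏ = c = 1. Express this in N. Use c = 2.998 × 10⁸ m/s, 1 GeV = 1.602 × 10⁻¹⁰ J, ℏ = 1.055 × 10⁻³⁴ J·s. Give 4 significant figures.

Force is [E]/[L] = [E]²/(ℏc); restore (ℏc)⁻¹.
1 GeV² → 1/(ℏc) × (1 GeV in J)² = 8.114 × 10⁵ N.
Convert the energy scale: 46.5 keV² = 4.65 × 10⁻¹¹ GeV².
Result: 4.65 × 10⁻¹¹ × 8.114 × 10⁵ = 3.773 × 10⁻⁵ N.

3.773 × 10⁻⁵ N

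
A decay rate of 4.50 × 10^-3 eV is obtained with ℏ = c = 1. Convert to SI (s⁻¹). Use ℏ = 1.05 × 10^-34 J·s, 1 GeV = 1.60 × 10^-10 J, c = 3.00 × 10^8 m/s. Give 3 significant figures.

A rate is [E]/ℏ; divide by ℏ.
1 GeV → 1/ℏ × (1 GeV in J) = 1.52 × 10^24 s⁻¹.
Convert the energy scale: 4.50 × 10^-3 eV = 4.50 × 10^-12 GeV.
Result: 4.50 × 10^-12 × 1.52 × 10^24 = 6.86 × 10^12 s⁻¹.

6.86 × 10^12 s⁻¹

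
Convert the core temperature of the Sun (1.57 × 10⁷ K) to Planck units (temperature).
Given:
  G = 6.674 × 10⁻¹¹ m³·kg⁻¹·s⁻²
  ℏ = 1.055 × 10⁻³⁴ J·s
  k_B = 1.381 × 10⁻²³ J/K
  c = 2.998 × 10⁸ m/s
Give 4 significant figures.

1.108 × 10⁻²⁵

Planck temperature: T_P = √(ℏc⁵/G) / k_B = 1.417 × 10³² K.
1.57 × 10⁷ / 1.417 × 10³² = 1.108 × 10⁻²⁵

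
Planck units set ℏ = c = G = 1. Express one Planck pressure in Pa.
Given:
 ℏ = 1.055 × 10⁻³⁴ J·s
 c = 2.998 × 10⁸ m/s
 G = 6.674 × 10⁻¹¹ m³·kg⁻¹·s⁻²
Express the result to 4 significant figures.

4.632 × 10¹¹³ Pa

Dimensional analysis gives p_P = c⁷/(ℏG²).
  = 2.177 × 10⁵⁹ / 4.699 × 10⁻⁵⁵
  = 4.632 × 10¹¹³ Pa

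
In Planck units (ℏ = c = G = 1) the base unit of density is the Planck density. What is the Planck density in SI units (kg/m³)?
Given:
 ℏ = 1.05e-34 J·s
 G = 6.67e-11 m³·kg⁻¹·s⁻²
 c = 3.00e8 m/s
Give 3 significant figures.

ρ_P = c⁵/(ℏG²)
  = 2.43e42 / 4.67e-55
  = 5.20e96 kg/m³

5.20e96 kg/m³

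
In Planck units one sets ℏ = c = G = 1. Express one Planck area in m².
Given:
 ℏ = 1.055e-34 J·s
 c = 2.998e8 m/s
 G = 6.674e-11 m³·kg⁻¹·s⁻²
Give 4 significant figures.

2.613e-70 m²

A_P = ℏG/c³
  = 7.041e-45 / 2.695e25
  = 2.613e-70 m²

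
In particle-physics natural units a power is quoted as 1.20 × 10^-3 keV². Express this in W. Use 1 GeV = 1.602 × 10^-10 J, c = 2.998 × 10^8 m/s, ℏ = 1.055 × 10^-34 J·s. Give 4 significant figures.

Power is [E]/[T] = [E]²/ℏ.
1 GeV² → 1/ℏ × (1 GeV in J)² = 2.433 × 10^14 W.
Convert the energy scale: 1.20 × 10^-3 keV² = 1.20 × 10^-15 GeV².
Result: 1.20 × 10^-15 × 2.433 × 10^14 = 0.2919 W.

0.2919 W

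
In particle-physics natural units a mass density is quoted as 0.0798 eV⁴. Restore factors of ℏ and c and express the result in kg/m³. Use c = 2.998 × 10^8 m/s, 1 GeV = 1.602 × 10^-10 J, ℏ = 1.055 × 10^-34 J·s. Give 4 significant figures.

1.848 × 10^-17 kg/m³

Mass density is [E]/(c²[L]³) = [E]⁴/(ℏ³c⁵).
1 GeV⁴ → 1/(ℏ³c⁵) × (1 GeV in J)⁴ = 2.316 × 10^20 kg/m³.
Convert the energy scale: 0.0798 eV⁴ = 7.98 × 10^-38 GeV⁴.
Result: 7.98 × 10^-38 × 2.316 × 10^20 = 1.848 × 10^-17 kg/m³.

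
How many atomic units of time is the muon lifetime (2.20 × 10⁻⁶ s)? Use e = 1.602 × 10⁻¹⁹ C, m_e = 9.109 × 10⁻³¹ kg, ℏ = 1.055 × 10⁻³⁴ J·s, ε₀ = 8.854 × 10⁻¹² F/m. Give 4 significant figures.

atomic unit of time: τ_au = (4πε₀)²ℏ³/(m_e e⁴) = 2.423 × 10⁻¹⁷ s.
2.20 × 10⁻⁶ / 2.423 × 10⁻¹⁷ = 9.080 × 10¹⁰

9.080 × 10¹⁰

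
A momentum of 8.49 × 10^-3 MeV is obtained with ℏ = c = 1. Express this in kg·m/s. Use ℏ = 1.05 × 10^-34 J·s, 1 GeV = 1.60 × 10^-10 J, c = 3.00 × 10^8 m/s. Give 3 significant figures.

4.53 × 10^-24 kg·m/s

Momentum is [E]/c; divide by c.
1 GeV → 1/c × (1 GeV in J) = 5.33 × 10^-19 kg·m/s.
Convert the energy scale: 8.49 × 10^-3 MeV = 8.49 × 10^-6 GeV.
Result: 8.49 × 10^-6 × 5.33 × 10^-19 = 4.53 × 10^-24 kg·m/s.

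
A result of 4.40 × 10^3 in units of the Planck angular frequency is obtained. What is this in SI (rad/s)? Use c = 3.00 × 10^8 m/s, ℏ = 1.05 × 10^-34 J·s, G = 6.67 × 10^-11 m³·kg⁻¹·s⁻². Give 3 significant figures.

One Planck angular frequency: ω_P = √(c⁵/(ℏG)) = 1.86 × 10^43 rad/s.
4.40 × 10^3 × 1.86 × 10^43 rad/s = 8.20 × 10^46 rad/s

8.20 × 10^46 rad/s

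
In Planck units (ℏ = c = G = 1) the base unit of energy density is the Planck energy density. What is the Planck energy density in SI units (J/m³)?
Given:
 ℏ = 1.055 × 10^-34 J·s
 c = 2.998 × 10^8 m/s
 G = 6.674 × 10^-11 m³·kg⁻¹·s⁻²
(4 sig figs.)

u_P = c⁷/(ℏG²)
  = 2.177 × 10^59 / 4.699 × 10^-55
  = 4.632 × 10^113 J/m³

4.632 × 10^113 J/m³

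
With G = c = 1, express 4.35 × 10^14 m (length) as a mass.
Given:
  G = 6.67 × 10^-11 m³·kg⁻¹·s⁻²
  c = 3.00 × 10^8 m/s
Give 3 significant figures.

Length → mass via c²/G.
4.35 × 10^14 m × (c²/G) = 5.87 × 10^41 kg

5.87 × 10^41 kg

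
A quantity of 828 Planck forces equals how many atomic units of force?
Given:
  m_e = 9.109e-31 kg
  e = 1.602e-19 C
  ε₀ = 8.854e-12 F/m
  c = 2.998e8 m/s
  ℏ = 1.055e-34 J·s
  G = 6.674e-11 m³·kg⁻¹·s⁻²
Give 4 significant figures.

1.219e54

Planck force: F_P = c⁴/G = 1.210e44 N
atomic unit of force: F_au = E_h/a₀ = m_e²e⁶/((4πε₀)³ℏ⁴) = 8.220e-8 N
828 × 1.210e44 / 8.220e-8 = 1.219e54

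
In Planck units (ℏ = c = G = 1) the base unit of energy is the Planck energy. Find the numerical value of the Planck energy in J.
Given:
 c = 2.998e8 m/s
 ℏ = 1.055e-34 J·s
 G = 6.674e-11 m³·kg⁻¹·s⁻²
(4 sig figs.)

E_P = √(ℏc⁵/G)
  = √(3.828e18)
  = 1.957e9 J

1.957e9 J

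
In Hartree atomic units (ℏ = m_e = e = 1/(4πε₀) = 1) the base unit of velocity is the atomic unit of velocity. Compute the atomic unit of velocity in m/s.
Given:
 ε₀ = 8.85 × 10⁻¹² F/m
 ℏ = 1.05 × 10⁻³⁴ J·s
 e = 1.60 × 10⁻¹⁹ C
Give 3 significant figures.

2.19 × 10⁶ m/s

v_au = e²/(4πε₀ℏ)
  = 2.56 × 10⁻³⁸ / 1.17 × 10⁻⁴⁴
  = 2.19 × 10⁶ m/s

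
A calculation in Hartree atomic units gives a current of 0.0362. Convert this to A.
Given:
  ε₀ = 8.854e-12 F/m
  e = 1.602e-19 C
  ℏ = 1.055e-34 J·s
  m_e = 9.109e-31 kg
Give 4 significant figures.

One atomic unit of electric current: I_au = e E_h/ℏ = m_e e⁵/((4πε₀)²ℏ³) = 6.612e-3 A.
0.0362 × 6.612e-3 A = 2.394e-4 A

2.394e-4 A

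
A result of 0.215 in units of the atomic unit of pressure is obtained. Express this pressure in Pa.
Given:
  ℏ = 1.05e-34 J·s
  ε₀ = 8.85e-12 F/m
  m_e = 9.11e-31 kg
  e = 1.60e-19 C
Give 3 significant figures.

One atomic unit of pressure: P_au = E_h/a₀³ = m_e⁴e¹⁰/((4πε₀)⁵ℏ⁸) = 3.01e13 Pa.
0.215 × 3.01e13 Pa = 6.48e12 Pa

6.48e12 Pa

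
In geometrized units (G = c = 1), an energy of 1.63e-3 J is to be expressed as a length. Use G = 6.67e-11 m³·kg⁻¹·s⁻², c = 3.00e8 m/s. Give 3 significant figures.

1.34e-47 m

Energy → length via G/c⁴.
1.63e-3 J × (G/c⁴) = 1.34e-47 m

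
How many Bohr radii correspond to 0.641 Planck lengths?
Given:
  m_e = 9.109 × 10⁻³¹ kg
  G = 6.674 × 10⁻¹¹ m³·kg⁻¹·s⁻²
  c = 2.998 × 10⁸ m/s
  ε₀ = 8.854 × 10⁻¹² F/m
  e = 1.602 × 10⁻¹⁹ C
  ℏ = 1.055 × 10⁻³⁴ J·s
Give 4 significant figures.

1.956 × 10⁻²⁵

Planck length: ℓ_P = √(ℏG/c³) = 1.616 × 10⁻³⁵ m
Bohr radius: a₀ = 4πε₀ℏ²/(m_e e²) = 5.297 × 10⁻¹¹ m
0.641 × 1.616 × 10⁻³⁵ / 5.297 × 10⁻¹¹ = 1.956 × 10⁻²⁵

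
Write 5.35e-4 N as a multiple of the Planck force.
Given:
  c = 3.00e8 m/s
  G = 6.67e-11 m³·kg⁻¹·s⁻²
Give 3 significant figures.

4.41e-48

Planck force: F_P = c⁴/G = 1.21e44 N.
5.35e-4 / 1.21e44 = 4.41e-48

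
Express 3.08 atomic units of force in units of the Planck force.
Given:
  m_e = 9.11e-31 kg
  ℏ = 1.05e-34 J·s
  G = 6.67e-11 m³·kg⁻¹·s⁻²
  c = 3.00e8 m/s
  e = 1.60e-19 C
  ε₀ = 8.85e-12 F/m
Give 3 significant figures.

2.11e-51

atomic unit of force: F_au = E_h/a₀ = m_e²e⁶/((4πε₀)³ℏ⁴) = 8.33e-8 N
Planck force: F_P = c⁴/G = 1.21e44 N
3.08 × 8.33e-8 / 1.21e44 = 2.11e-51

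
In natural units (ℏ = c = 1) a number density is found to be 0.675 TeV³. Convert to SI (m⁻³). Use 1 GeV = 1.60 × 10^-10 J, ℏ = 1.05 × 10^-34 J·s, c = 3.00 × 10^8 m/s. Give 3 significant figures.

8.85 × 10^55 m⁻³

Number density is [L]⁻³ = [E]³/(ℏc)³.
1 GeV³ → 1/(ℏc)³ × (1 GeV in J)³ = 1.31 × 10^47 m⁻³.
Convert the energy scale: 0.675 TeV³ = 6.75 × 10^8 GeV³.
Result: 6.75 × 10^8 × 1.31 × 10^47 = 8.85 × 10^55 m⁻³.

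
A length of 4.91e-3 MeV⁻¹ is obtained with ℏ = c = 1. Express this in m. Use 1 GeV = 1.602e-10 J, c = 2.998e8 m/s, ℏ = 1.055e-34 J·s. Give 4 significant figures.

9.694e-16 m

A length is [E]⁻¹ in ℏ=c=1; restore one factor of ℏc.
1 GeV⁻¹ → ℏc × (1 GeV in J)⁻¹ = 1.974e-16 m.
Convert the energy scale: 4.91e-3 MeV⁻¹ = 4.91 GeV⁻¹.
Result: 4.91 × 1.974e-16 = 9.694e-16 m.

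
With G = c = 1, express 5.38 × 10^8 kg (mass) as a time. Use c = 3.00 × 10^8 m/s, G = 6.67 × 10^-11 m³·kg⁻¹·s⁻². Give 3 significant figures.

Mass → time via G/c³.
5.38 × 10^8 kg × (G/c³) = 1.33 × 10^-27 s

1.33 × 10^-27 s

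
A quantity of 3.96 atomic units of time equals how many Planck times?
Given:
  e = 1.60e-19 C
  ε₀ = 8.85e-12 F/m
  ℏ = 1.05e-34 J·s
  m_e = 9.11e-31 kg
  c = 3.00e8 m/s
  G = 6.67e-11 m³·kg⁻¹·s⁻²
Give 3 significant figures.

1.77e27

atomic unit of time: τ_au = (4πε₀)²ℏ³/(m_e e⁴) = 2.40e-17 s
Planck time: t_P = √(ℏG/c⁵) = 5.37e-44 s
3.96 × 2.40e-17 / 5.37e-44 = 1.77e27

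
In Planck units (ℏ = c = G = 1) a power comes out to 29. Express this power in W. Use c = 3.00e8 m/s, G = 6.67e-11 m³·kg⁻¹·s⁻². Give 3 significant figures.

1.06e54 W

One Planck power: P_P = c⁵/G = 3.64e52 W.
29 × 3.64e52 W = 1.06e54 W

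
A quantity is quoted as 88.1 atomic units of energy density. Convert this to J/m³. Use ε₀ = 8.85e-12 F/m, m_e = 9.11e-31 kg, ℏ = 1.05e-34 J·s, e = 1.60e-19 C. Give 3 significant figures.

2.65e15 J/m³

One atomic unit of energy density: u_au = E_h/a₀³ = m_e⁴e¹⁰/((4πε₀)⁵ℏ⁸) = 3.01e13 J/m³.
88.1 × 3.01e13 J/m³ = 2.65e15 J/m³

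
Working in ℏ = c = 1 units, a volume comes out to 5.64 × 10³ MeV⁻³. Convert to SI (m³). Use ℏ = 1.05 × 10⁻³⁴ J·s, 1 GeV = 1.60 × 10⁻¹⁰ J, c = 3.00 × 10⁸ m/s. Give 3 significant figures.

4.30 × 10⁻³⁵ m³

Volume is [L]³ = [E]⁻³·(ℏc)³.
1 GeV⁻³ → (ℏc)³ × (1 GeV in J)⁻³ = 7.63 × 10⁻⁴⁸ m³.
Convert the energy scale: 5.64 × 10³ MeV⁻³ = 5.64 × 10¹² GeV⁻³.
Result: 5.64 × 10¹² × 7.63 × 10⁻⁴⁸ = 4.30 × 10⁻³⁵ m³.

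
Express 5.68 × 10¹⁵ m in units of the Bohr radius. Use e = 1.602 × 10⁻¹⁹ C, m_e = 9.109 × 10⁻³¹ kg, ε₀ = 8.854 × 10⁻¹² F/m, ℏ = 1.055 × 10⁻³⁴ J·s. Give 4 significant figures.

1.072 × 10²⁶

Bohr radius: a₀ = 4πε₀ℏ²/(m_e e²) = 5.297 × 10⁻¹¹ m.
5.68 × 10¹⁵ / 5.297 × 10⁻¹¹ = 1.072 × 10²⁶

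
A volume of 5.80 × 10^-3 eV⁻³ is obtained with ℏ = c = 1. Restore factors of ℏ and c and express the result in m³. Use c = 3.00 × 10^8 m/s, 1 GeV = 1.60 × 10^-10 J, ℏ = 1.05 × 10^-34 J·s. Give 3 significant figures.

Volume is [L]³ = [E]⁻³·(ℏc)³.
1 GeV⁻³ → (ℏc)³ × (1 GeV in J)⁻³ = 7.63 × 10^-48 m³.
Convert the energy scale: 5.80 × 10^-3 eV⁻³ = 5.80 × 10^24 GeV⁻³.
Result: 5.80 × 10^24 × 7.63 × 10^-48 = 4.43 × 10^-23 m³.

4.43 × 10^-23 m³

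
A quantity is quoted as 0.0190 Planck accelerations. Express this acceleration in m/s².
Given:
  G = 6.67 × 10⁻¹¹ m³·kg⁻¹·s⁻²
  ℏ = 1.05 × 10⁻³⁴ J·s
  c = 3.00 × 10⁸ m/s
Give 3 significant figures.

One Planck acceleration: a_P = √(c⁷/(ℏG)) = 5.59 × 10⁵¹ m/s².
0.0190 × 5.59 × 10⁵¹ m/s² = 1.06 × 10⁵⁰ m/s²

1.06 × 10⁵⁰ m/s²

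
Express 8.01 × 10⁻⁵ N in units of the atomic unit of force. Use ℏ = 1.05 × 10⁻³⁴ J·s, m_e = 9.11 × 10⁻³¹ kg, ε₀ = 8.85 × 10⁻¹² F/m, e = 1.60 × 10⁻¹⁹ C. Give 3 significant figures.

962

atomic unit of force: F_au = E_h/a₀ = m_e²e⁶/((4πε₀)³ℏ⁴) = 8.33 × 10⁻⁸ N.
8.01 × 10⁻⁵ / 8.33 × 10⁻⁸ = 962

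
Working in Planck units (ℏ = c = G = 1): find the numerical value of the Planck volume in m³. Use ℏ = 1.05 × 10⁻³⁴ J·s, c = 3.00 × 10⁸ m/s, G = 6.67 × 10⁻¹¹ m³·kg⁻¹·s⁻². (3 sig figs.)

The unique combination of the constants set to 1 with dimensions of volume is V_P = (ℏG/c³)^(3/2).
  = √(1.75 × 10⁻²⁰⁹)
  = 4.18 × 10⁻¹⁰⁵ m³

4.18 × 10⁻¹⁰⁵ m³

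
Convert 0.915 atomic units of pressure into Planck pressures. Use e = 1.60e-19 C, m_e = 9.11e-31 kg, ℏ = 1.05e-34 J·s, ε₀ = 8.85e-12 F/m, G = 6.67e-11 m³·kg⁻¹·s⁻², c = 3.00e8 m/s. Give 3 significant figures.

atomic unit of pressure: P_au = E_h/a₀³ = m_e⁴e¹⁰/((4πε₀)⁵ℏ⁸) = 3.01e13 Pa
Planck pressure: p_P = c⁷/(ℏG²) = 4.68e113 Pa
0.915 × 3.01e13 / 4.68e113 = 5.89e-101

5.89e-101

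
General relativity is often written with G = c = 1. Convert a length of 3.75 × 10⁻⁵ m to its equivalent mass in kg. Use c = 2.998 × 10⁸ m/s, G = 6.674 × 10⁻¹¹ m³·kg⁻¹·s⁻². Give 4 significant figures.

5.050 × 10²² kg

Length → mass via c²/G.
3.75 × 10⁻⁵ m × (c²/G) = 5.050 × 10²² kg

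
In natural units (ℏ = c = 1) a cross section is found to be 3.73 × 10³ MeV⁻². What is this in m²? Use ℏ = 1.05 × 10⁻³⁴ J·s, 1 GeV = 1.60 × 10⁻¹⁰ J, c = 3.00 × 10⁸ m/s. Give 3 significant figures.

Area is [L]² = [E]⁻²·(ℏc)²; restore (ℏc)².
1 GeV⁻² → (ℏc)² × (1 GeV in J)⁻² = 3.88 × 10⁻³² m².
Convert the energy scale: 3.73 × 10³ MeV⁻² = 3.73 × 10⁹ GeV⁻².
Result: 3.73 × 10⁹ × 3.88 × 10⁻³² = 1.45 × 10⁻²² m².

1.45 × 10⁻²² m²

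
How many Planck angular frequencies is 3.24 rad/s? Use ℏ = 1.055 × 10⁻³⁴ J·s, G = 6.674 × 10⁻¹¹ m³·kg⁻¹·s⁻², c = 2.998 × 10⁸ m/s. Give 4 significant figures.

1.747 × 10⁻⁴³

Planck angular frequency: ω_P = √(c⁵/(ℏG)) = 1.855 × 10⁴³ rad/s.
3.24 / 1.855 × 10⁴³ = 1.747 × 10⁻⁴³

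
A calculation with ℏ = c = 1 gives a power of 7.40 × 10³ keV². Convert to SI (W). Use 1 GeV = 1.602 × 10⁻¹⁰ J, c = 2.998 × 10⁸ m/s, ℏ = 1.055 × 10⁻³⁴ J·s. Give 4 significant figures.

1.800 × 10⁶ W

Power is [E]/[T] = [E]²/ℏ.
1 GeV² → 1/ℏ × (1 GeV in J)² = 2.433 × 10¹⁴ W.
Convert the energy scale: 7.40 × 10³ keV² = 7.40 × 10⁻⁹ GeV².
Result: 7.40 × 10⁻⁹ × 2.433 × 10¹⁴ = 1.800 × 10⁶ W.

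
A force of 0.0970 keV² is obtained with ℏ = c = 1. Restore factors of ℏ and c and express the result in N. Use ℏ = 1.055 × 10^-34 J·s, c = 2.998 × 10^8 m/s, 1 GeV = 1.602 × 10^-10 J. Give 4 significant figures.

Force is [E]/[L] = [E]²/(ℏc); restore (ℏc)⁻¹.
1 GeV² → 1/(ℏc) × (1 GeV in J)² = 8.114 × 10^5 N.
Convert the energy scale: 0.0970 keV² = 9.70 × 10^-14 GeV².
Result: 9.70 × 10^-14 × 8.114 × 10^5 = 7.871 × 10^-8 N.

7.871 × 10^-8 N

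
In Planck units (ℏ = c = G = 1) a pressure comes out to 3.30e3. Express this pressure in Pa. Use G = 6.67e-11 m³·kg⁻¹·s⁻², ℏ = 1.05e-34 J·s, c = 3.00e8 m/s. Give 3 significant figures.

1.54e117 Pa

One Planck pressure: p_P = c⁷/(ℏG²) = 4.68e113 Pa.
3.30e3 × 4.68e113 Pa = 1.54e117 Pa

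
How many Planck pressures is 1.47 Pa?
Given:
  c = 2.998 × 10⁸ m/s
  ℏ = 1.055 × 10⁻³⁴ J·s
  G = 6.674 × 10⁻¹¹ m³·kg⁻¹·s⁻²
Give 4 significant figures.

Planck pressure: p_P = c⁷/(ℏG²) = 4.632 × 10¹¹³ Pa.
1.47 / 4.632 × 10¹¹³ = 3.173 × 10⁻¹¹⁴

3.173 × 10⁻¹¹⁴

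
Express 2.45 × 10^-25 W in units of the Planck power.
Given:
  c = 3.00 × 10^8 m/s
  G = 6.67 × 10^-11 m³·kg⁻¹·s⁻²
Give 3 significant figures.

6.72 × 10^-78

Planck power: P_P = c⁵/G = 3.64 × 10^52 W.
2.45 × 10^-25 / 3.64 × 10^52 = 6.72 × 10^-78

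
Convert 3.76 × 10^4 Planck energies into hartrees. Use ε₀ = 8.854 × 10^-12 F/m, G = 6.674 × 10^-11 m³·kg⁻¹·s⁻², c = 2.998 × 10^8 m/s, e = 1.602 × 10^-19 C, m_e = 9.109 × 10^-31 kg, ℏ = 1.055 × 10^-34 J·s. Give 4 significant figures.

1.690 × 10^31

Planck energy: E_P = √(ℏc⁵/G) = 1.957 × 10^9 J
hartree: E_h = m_e e⁴/(4πε₀ℏ)² = 4.354 × 10^-18 J
3.76 × 10^4 × 1.957 × 10^9 / 4.354 × 10^-18 = 1.690 × 10^31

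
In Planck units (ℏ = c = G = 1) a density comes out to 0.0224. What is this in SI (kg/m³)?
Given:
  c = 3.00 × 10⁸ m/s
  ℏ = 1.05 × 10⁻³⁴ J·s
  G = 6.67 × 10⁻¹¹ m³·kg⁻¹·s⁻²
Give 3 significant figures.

One Planck density: ρ_P = c⁵/(ℏG²) = 5.20 × 10⁹⁶ kg/m³.
0.0224 × 5.20 × 10⁹⁶ kg/m³ = 1.17 × 10⁹⁵ kg/m³

1.17 × 10⁹⁵ kg/m³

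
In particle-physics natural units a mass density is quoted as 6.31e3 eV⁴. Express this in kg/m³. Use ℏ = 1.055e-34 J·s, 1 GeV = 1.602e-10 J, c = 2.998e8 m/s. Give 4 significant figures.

Mass density is [E]/(c²[L]³) = [E]⁴/(ℏ³c⁵).
1 GeV⁴ → 1/(ℏ³c⁵) × (1 GeV in J)⁴ = 2.316e20 kg/m³.
Convert the energy scale: 6.31e3 eV⁴ = 6.31e-33 GeV⁴.
Result: 6.31e-33 × 2.316e20 = 1.461e-12 kg/m³.

1.461e-12 kg/m³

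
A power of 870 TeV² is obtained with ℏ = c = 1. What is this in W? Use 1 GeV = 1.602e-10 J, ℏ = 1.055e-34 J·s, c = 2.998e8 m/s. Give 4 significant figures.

Power is [E]/[T] = [E]²/ℏ.
1 GeV² → 1/ℏ × (1 GeV in J)² = 2.433e14 W.
Convert the energy scale: 870 TeV² = 8.70e8 GeV².
Result: 8.70e8 × 2.433e14 = 2.116e23 W.

2.116e23 W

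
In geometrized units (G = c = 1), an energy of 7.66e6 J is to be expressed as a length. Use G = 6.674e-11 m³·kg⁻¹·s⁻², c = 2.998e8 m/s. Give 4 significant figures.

Energy → length via G/c⁴.
7.66e6 J × (G/c⁴) = 6.328e-38 m

6.328e-38 m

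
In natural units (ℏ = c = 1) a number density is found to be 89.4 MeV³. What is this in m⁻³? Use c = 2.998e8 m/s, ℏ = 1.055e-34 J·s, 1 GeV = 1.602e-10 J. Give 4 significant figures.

Number density is [L]⁻³ = [E]³/(ℏc)³.
1 GeV³ → 1/(ℏc)³ × (1 GeV in J)³ = 1.299e47 m⁻³.
Convert the energy scale: 89.4 MeV³ = 8.94e-8 GeV³.
Result: 8.94e-8 × 1.299e47 = 1.162e40 m⁻³.

1.162e40 m⁻³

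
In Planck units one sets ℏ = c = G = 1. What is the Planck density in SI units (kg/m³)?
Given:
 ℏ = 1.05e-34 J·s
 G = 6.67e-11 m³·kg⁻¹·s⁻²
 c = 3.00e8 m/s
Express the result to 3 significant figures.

ρ_P = c⁵/(ℏG²)
  = 2.43e42 / 4.67e-55
  = 5.20e96 kg/m³

5.20e96 kg/m³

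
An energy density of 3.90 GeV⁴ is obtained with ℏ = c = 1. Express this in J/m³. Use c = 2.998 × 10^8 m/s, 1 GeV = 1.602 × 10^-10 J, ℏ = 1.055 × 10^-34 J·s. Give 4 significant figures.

8.118 × 10^37 J/m³

[E]/[L]³ = [E]⁴/(ℏc)³; restore (ℏc)⁻³.
1 GeV⁴ → 1/(ℏc)³ × (1 GeV in J)⁴ = 2.082 × 10^37 J/m³.
Result: 3.90 × 2.082 × 10^37 = 8.118 × 10^37 J/m³.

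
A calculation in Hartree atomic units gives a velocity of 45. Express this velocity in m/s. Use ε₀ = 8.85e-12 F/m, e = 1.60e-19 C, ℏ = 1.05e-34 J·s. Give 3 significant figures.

9.87e7 m/s

One atomic unit of velocity: v_au = e²/(4πε₀ℏ) = 2.19e6 m/s.
45 × 2.19e6 m/s = 9.87e7 m/s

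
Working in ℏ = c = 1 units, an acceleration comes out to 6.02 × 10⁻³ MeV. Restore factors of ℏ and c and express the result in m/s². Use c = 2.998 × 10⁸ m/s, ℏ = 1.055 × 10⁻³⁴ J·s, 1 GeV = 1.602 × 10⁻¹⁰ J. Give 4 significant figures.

2.741 × 10²⁷ m/s²

Acceleration is [L]/[T]² = c·[E]/ℏ.
1 GeV → c/ℏ × (1 GeV in J) = 4.552 × 10³² m/s².
Convert the energy scale: 6.02 × 10⁻³ MeV = 6.02 × 10⁻⁶ GeV.
Result: 6.02 × 10⁻⁶ × 4.552 × 10³² = 2.741 × 10²⁷ m/s².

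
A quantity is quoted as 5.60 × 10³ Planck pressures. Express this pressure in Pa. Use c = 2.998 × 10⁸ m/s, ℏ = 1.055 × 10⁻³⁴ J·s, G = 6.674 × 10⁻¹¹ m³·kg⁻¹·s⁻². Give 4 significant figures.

One Planck pressure: p_P = c⁷/(ℏG²) = 4.632 × 10¹¹³ Pa.
5.60 × 10³ × 4.632 × 10¹¹³ Pa = 2.594 × 10¹¹⁷ Pa

2.594 × 10¹¹⁷ Pa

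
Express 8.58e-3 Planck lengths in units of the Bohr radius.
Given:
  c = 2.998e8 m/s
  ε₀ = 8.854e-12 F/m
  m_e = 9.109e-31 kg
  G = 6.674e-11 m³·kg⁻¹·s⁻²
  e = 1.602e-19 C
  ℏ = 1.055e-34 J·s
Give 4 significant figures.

Planck length: ℓ_P = √(ℏG/c³) = 1.616e-35 m
Bohr radius: a₀ = 4πε₀ℏ²/(m_e e²) = 5.297e-11 m
8.58e-3 × 1.616e-35 / 5.297e-11 = 2.618e-27

2.618e-27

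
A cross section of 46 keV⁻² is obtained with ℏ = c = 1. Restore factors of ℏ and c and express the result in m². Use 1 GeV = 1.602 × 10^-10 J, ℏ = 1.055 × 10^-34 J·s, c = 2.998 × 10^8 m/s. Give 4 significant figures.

Area is [L]² = [E]⁻²·(ℏc)²; restore (ℏc)².
1 GeV⁻² → (ℏc)² × (1 GeV in J)⁻² = 3.898 × 10^-32 m².
Convert the energy scale: 46 keV⁻² = 4.60 × 10^13 GeV⁻².
Result: 4.60 × 10^13 × 3.898 × 10^-32 = 1.793 × 10^-18 m².

1.793 × 10^-18 m²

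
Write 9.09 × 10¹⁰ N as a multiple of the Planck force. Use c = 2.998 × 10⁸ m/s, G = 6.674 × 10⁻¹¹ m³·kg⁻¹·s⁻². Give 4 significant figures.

Planck force: F_P = c⁴/G = 1.210 × 10⁴⁴ N.
9.09 × 10¹⁰ / 1.210 × 10⁴⁴ = 7.510 × 10⁻³⁴

7.510 × 10⁻³⁴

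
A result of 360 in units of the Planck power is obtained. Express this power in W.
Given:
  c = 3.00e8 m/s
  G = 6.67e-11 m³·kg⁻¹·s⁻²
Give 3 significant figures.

1.31e55 W

One Planck power: P_P = c⁵/G = 3.64e52 W.
360 × 3.64e52 W = 1.31e55 W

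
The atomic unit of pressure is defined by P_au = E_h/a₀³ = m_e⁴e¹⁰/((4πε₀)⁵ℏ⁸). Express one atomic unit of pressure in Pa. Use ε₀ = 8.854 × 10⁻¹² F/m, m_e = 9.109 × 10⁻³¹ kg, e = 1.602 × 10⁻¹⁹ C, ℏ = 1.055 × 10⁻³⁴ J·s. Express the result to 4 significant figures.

2.929 × 10¹³ Pa

P_au = E_h/a₀³ = m_e⁴e¹⁰/((4πε₀)⁵ℏ⁸)
E_h = 4.354 × 10⁻¹⁸ J
a₀ = 5.297 × 10⁻¹¹ m
E_h/a₀³ = 2.929 × 10¹³ Pa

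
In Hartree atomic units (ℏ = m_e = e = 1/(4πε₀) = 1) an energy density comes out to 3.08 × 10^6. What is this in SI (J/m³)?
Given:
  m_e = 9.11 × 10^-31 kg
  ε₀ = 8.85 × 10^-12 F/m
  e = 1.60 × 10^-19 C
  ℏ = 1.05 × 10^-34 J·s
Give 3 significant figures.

9.28 × 10^19 J/m³

One atomic unit of energy density: u_au = E_h/a₀³ = m_e⁴e¹⁰/((4πε₀)⁵ℏ⁸) = 3.01 × 10^13 J/m³.
3.08 × 10^6 × 3.01 × 10^13 J/m³ = 9.28 × 10^19 J/m³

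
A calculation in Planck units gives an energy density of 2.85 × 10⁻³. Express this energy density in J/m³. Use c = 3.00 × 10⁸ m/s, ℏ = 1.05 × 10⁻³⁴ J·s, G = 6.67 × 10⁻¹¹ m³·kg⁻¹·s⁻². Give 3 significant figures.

One Planck energy density: u_P = c⁷/(ℏG²) = 4.68 × 10¹¹³ J/m³.
2.85 × 10⁻³ × 4.68 × 10¹¹³ J/m³ = 1.33 × 10¹¹¹ J/m³

1.33 × 10¹¹¹ J/m³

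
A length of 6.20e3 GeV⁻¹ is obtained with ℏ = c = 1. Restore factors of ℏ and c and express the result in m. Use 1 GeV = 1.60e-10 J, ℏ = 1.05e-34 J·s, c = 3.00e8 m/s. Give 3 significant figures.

1.22e-12 m

A length is [E]⁻¹ in ℏ=c=1; restore one factor of ℏc.
1 GeV⁻¹ → ℏc × (1 GeV in J)⁻¹ = 1.97e-16 m.
Result: 6.20e3 × 1.97e-16 = 1.22e-12 m.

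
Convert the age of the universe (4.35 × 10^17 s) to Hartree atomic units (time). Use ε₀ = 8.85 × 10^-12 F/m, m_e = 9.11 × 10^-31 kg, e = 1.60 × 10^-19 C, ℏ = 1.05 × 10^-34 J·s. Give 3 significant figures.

1.81 × 10^34

atomic unit of time: τ_au = (4πε₀)²ℏ³/(m_e e⁴) = 2.40 × 10^-17 s.
4.35 × 10^17 / 2.40 × 10^-17 = 1.81 × 10^34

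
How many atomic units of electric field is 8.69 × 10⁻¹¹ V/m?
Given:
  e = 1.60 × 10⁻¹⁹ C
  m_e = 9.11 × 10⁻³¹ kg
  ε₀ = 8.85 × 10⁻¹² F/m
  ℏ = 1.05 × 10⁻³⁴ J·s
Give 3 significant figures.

atomic unit of electric field: E_au = E_h/(e a₀) = m_e²e⁵/((4πε₀)³ℏ⁴) = 5.20 × 10¹¹ V/m.
8.69 × 10⁻¹¹ / 5.20 × 10¹¹ = 1.67 × 10⁻²²

1.67 × 10⁻²²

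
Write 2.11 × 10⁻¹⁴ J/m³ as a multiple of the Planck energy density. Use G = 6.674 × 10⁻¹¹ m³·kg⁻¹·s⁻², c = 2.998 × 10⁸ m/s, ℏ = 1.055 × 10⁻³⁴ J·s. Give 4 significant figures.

Planck energy density: u_P = c⁷/(ℏG²) = 4.632 × 10¹¹³ J/m³.
2.11 × 10⁻¹⁴ / 4.632 × 10¹¹³ = 4.555 × 10⁻¹²⁸

4.555 × 10⁻¹²⁸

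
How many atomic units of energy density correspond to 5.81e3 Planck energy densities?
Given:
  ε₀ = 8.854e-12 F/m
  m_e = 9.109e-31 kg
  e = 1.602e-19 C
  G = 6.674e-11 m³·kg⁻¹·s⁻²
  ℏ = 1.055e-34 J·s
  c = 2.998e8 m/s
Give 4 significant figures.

Planck energy density: u_P = c⁷/(ℏG²) = 4.632e113 J/m³
atomic unit of energy density: u_au = E_h/a₀³ = m_e⁴e¹⁰/((4πε₀)⁵ℏ⁸) = 2.929e13 J/m³
5.81e3 × 4.632e113 / 2.929e13 = 9.188e103

9.188e103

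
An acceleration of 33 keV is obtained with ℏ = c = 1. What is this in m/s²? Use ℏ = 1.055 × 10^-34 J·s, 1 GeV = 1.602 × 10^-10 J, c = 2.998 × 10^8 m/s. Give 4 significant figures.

1.502 × 10^28 m/s²

Acceleration is [L]/[T]² = c·[E]/ℏ.
1 GeV → c/ℏ × (1 GeV in J) = 4.552 × 10^32 m/s².
Convert the energy scale: 33 keV = 3.30 × 10^-5 GeV.
Result: 3.30 × 10^-5 × 4.552 × 10^32 = 1.502 × 10^28 m/s².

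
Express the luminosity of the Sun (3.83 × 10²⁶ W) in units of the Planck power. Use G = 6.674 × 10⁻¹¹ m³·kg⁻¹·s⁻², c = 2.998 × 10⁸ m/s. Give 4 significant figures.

1.055 × 10⁻²⁶

Planck power: P_P = c⁵/G = 3.629 × 10⁵² W.
3.83 × 10²⁶ / 3.629 × 10⁵² = 1.055 × 10⁻²⁶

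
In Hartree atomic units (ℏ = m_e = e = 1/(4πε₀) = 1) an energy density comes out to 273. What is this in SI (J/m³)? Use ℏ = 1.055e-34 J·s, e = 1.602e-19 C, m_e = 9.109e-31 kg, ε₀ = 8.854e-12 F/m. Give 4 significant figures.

7.997e15 J/m³

One atomic unit of energy density: u_au = E_h/a₀³ = m_e⁴e¹⁰/((4πε₀)⁵ℏ⁸) = 2.929e13 J/m³.
273 × 2.929e13 J/m³ = 7.997e15 J/m³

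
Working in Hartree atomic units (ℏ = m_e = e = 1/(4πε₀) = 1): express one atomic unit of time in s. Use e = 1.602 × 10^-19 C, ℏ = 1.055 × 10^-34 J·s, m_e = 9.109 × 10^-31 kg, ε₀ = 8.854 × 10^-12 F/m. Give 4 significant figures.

The unique combination of the constants set to 1 with dimensions of time is τ_au = (4πε₀)²ℏ³/(m_e e⁴).
E_h = 4.354 × 10^-18 J
ℏ/E_h = 2.423 × 10^-17 s

2.423 × 10^-17 s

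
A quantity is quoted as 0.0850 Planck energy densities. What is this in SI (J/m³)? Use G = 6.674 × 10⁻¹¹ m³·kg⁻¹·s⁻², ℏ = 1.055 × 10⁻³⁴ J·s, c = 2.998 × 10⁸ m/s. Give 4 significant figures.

3.937 × 10¹¹² J/m³

One Planck energy density: u_P = c⁷/(ℏG²) = 4.632 × 10¹¹³ J/m³.
0.0850 × 4.632 × 10¹¹³ J/m³ = 3.937 × 10¹¹² J/m³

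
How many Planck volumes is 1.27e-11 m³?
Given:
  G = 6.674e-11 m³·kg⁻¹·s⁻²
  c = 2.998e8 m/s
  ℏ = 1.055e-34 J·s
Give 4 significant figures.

Planck volume: V_P = (ℏG/c³)^(3/2) = 4.224e-105 m³.
1.27e-11 / 4.224e-105 = 3.007e93

3.007e93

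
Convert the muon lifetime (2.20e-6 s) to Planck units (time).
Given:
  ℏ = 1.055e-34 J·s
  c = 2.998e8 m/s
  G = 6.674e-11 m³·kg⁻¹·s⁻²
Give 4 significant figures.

4.080e37

Planck time: t_P = √(ℏG/c⁵) = 5.392e-44 s.
2.20e-6 / 5.392e-44 = 4.080e37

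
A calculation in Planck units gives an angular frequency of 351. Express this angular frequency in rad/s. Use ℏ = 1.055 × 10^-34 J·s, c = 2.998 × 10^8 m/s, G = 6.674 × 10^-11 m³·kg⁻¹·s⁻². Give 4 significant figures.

One Planck angular frequency: ω_P = √(c⁵/(ℏG)) = 1.855 × 10^43 rad/s.
351 × 1.855 × 10^43 rad/s = 6.510 × 10^45 rad/s

6.510 × 10^45 rad/s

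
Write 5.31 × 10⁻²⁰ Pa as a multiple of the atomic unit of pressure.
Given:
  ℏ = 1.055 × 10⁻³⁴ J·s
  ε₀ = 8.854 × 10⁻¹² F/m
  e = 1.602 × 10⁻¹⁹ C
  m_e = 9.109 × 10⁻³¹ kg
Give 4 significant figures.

1.813 × 10⁻³³

atomic unit of pressure: P_au = E_h/a₀³ = m_e⁴e¹⁰/((4πε₀)⁵ℏ⁸) = 2.929 × 10¹³ Pa.
5.31 × 10⁻²⁰ / 2.929 × 10¹³ = 1.813 × 10⁻³³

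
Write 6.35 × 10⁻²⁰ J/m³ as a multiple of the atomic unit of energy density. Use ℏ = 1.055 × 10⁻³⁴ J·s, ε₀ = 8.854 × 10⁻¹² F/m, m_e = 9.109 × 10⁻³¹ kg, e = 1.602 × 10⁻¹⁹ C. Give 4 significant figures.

atomic unit of energy density: u_au = E_h/a₀³ = m_e⁴e¹⁰/((4πε₀)⁵ℏ⁸) = 2.929 × 10¹³ J/m³.
6.35 × 10⁻²⁰ / 2.929 × 10¹³ = 2.168 × 10⁻³³

2.168 × 10⁻³³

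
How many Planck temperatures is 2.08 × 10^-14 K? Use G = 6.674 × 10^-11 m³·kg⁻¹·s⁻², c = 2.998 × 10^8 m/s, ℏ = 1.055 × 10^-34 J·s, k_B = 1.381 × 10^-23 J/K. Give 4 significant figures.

1.468 × 10^-46

Planck temperature: T_P = √(ℏc⁵/G) / k_B = 1.417 × 10^32 K.
2.08 × 10^-14 / 1.417 × 10^32 = 1.468 × 10^-46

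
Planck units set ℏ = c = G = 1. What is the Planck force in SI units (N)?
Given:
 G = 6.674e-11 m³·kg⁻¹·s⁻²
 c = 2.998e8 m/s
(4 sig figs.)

1.210e44 N

The unique combination of the constants set to 1 with dimensions of force is F_P = c⁴/G.
  = 8.078e33 / 6.674e-11
  = 1.210e44 N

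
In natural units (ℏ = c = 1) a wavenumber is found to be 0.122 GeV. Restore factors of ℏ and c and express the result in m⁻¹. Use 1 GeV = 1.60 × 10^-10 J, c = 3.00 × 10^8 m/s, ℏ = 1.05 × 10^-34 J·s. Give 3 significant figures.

6.20 × 10^14 m⁻¹

Inverse length is [E]/(ℏc).
1 GeV → 1/(ℏc) × (1 GeV in J) = 5.08 × 10^15 m⁻¹.
Result: 0.122 × 5.08 × 10^15 = 6.20 × 10^14 m⁻¹.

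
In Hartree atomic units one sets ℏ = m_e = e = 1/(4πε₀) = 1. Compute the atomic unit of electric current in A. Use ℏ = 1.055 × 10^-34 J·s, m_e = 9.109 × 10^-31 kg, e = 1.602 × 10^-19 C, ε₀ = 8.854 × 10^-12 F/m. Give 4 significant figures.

I_au = e E_h/ℏ = m_e e⁵/((4πε₀)²ℏ³)
E_h = 4.354 × 10^-18 J
e·E_h/ℏ = 6.612 × 10^-3 A

6.612 × 10^-3 A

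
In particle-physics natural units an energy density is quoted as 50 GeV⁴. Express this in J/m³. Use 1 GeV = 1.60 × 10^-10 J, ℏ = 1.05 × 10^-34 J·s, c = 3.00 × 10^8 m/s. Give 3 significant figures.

1.05 × 10^39 J/m³

[E]/[L]³ = [E]⁴/(ℏc)³; restore (ℏc)⁻³.
1 GeV⁴ → 1/(ℏc)³ × (1 GeV in J)⁴ = 2.10 × 10^37 J/m³.
Result: 50 × 2.10 × 10^37 = 1.05 × 10^39 J/m³.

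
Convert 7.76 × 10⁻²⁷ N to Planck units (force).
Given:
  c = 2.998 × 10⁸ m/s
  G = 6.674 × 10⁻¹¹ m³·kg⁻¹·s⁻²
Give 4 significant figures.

Planck force: F_P = c⁴/G = 1.210 × 10⁴⁴ N.
7.76 × 10⁻²⁷ / 1.210 × 10⁴⁴ = 6.411 × 10⁻⁷¹

6.411 × 10⁻⁷¹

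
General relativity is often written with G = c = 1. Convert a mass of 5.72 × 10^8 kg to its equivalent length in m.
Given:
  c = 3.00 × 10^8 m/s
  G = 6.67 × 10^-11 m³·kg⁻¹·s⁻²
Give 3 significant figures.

In G = c = 1 units mass has dimensions of length; the conversion factor is G/c².
5.72 × 10^8 kg × (G/c²) = 4.24 × 10^-19 m

4.24 × 10^-19 m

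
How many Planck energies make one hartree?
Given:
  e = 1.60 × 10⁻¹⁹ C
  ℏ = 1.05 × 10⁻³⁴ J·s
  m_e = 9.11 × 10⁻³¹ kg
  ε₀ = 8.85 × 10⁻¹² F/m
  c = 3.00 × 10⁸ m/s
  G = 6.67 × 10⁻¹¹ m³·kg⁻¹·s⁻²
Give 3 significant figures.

2.24 × 10⁻²⁷

hartree: E_h = m_e e⁴/(4πε₀ℏ)² = 4.38 × 10⁻¹⁸ J
Planck energy: E_P = √(ℏc⁵/G) = 1.96 × 10⁹ J
ratio = 4.38 × 10⁻¹⁸ / 1.96 × 10⁹ = 2.24 × 10⁻²⁷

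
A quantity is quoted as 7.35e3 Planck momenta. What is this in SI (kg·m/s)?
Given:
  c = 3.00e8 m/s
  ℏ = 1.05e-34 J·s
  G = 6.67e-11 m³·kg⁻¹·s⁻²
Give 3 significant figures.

One Planck momentum: p_P = √(ℏc³/G) = 6.52 kg·m/s.
7.35e3 × 6.52 kg·m/s = 4.79e4 kg·m/s

4.79e4 kg·m/s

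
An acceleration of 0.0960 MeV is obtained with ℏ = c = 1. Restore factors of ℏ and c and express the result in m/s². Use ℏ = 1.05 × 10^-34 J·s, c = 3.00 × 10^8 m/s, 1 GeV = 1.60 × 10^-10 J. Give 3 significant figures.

4.39 × 10^28 m/s²

Acceleration is [L]/[T]² = c·[E]/ℏ.
1 GeV → c/ℏ × (1 GeV in J) = 4.57 × 10^32 m/s².
Convert the energy scale: 0.0960 MeV = 9.60 × 10^-5 GeV.
Result: 9.60 × 10^-5 × 4.57 × 10^32 = 4.39 × 10^28 m/s².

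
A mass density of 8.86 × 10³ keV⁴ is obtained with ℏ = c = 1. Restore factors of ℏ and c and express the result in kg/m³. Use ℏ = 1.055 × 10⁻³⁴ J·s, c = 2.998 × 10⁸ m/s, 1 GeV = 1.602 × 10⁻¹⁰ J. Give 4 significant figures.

2.052 kg/m³

Mass density is [E]/(c²[L]³) = [E]⁴/(ℏ³c⁵).
1 GeV⁴ → 1/(ℏ³c⁵) × (1 GeV in J)⁴ = 2.316 × 10²⁰ kg/m³.
Convert the energy scale: 8.86 × 10³ keV⁴ = 8.86 × 10⁻²¹ GeV⁴.
Result: 8.86 × 10⁻²¹ × 2.316 × 10²⁰ = 2.052 kg/m³.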